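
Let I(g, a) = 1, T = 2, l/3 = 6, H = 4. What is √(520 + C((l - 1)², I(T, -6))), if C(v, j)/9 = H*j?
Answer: 2*√139 ≈ 23.580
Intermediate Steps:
l = 18 (l = 3*6 = 18)
C(v, j) = 36*j (C(v, j) = 9*(4*j) = 36*j)
√(520 + C((l - 1)², I(T, -6))) = √(520 + 36*1) = √(520 + 36) = √556 = 2*√139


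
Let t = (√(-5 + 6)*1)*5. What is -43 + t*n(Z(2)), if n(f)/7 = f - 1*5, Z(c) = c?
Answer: -148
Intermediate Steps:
n(f) = -35 + 7*f (n(f) = 7*(f - 1*5) = 7*(f - 5) = 7*(-5 + f) = -35 + 7*f)
t = 5 (t = (√1*1)*5 = (1*1)*5 = 1*5 = 5)
-43 + t*n(Z(2)) = -43 + 5*(-35 + 7*2) = -43 + 5*(-35 + 14) = -43 + 5*(-21) = -43 - 105 = -148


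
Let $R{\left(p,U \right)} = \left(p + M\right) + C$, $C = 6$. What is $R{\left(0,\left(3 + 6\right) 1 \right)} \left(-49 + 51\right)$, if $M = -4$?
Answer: $4$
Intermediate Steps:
$R{\left(p,U \right)} = 2 + p$ ($R{\left(p,U \right)} = \left(p - 4\right) + 6 = \left(-4 + p\right) + 6 = 2 + p$)
$R{\left(0,\left(3 + 6\right) 1 \right)} \left(-49 + 51\right) = \left(2 + 0\right) \left(-49 + 51\right) = 2 \cdot 2 = 4$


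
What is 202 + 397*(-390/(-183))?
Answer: 63932/61 ≈ 1048.1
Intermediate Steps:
202 + 397*(-390/(-183)) = 202 + 397*(-390*(-1/183)) = 202 + 397*(130/61) = 202 + 51610/61 = 63932/61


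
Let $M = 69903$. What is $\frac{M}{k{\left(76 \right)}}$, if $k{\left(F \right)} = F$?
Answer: $\frac{69903}{76} \approx 919.78$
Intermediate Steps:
$\frac{M}{k{\left(76 \right)}} = \frac{69903}{76}$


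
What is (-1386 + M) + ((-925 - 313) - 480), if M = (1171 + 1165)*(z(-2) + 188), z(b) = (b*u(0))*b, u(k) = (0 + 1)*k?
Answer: 436064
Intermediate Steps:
u(k) = k (u(k) = 1*k = k)
z(b) = 0 (z(b) = (b*0)*b = 0*b = 0)
M = 439168 (M = (1171 + 1165)*(0 + 188) = 2336*188 = 439168)
(-1386 + M) + ((-925 - 313) - 480) = (-1386 + 439168) + ((-925 - 313) - 480) = 437782 + (-1238 - 480) = 437782 - 1718 = 436064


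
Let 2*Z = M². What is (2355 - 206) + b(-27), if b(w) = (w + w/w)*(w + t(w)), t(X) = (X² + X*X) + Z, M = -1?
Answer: -35070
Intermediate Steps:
Z = ½ (Z = (½)*(-1)² = (½)*1 = ½ ≈ 0.50000)
t(X) = ½ + 2*X² (t(X) = (X² + X*X) + ½ = (X² + X²) + ½ = 2*X² + ½ = ½ + 2*X²)
b(w) = (1 + w)*(½ + w + 2*w²) (b(w) = (w + w/w)*(w + (½ + 2*w²)) = (w + 1)*(½ + w + 2*w²) = (1 + w)*(½ + w + 2*w²))
(2355 - 206) + b(-27) = (2355 - 206) + (½ + 2*(-27)³ + 3*(-27)² + (3/2)*(-27)) = 2149 + (½ + 2*(-19683) + 3*729 - 81/2) = 2149 + (½ - 39366 + 2187 - 81/2) = 2149 - 37219 = -35070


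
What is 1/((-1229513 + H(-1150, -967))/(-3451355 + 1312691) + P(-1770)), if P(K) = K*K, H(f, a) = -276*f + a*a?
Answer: 267333/837527552828 ≈ 3.1919e-7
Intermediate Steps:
H(f, a) = a² - 276*f (H(f, a) = -276*f + a² = a² - 276*f)
P(K) = K²
1/((-1229513 + H(-1150, -967))/(-3451355 + 1312691) + P(-1770)) = 1/((-1229513 + ((-967)² - 276*(-1150)))/(-3451355 + 1312691) + (-1770)²) = 1/((-1229513 + (935089 + 317400))/(-2138664) + 3132900) = 1/((-1229513 + 1252489)*(-1/2138664) + 3132900) = 1/(22976*(-1/2138664) + 3132900) = 1/(-2872/267333 + 3132900) = 1/(837527552828/267333) = 267333/837527552828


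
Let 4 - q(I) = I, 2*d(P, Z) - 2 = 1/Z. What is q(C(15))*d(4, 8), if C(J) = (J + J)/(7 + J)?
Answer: 493/176 ≈ 2.8011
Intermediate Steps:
d(P, Z) = 1 + 1/(2*Z)
C(J) = 2*J/(7 + J) (C(J) = (2*J)/(7 + J) = 2*J/(7 + J))
q(I) = 4 - I
q(C(15))*d(4, 8) = (4 - 2*15/(7 + 15))*((½ + 8)/8) = (4 - 2*15/22)*((⅛)*(17/2)) = (4 - 2*15/22)*(17/16) = (4 - 1*15/11)*(17/16) = (4 - 15/11)*(17/16) = (29/11)*(17/16) = 493/176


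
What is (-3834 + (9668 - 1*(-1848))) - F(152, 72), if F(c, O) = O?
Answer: 7610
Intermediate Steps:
(-3834 + (9668 - 1*(-1848))) - F(152, 72) = (-3834 + (9668 - 1*(-1848))) - 1*72 = (-3834 + (9668 + 1848)) - 72 = (-3834 + 11516) - 72 = 7682 - 72 = 7610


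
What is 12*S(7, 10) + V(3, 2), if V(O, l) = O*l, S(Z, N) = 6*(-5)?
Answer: -354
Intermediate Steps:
S(Z, N) = -30
12*S(7, 10) + V(3, 2) = 12*(-30) + 3*2 = -360 + 6 = -354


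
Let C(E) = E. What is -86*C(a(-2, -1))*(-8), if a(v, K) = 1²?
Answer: 688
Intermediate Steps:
a(v, K) = 1
-86*C(a(-2, -1))*(-8) = -86*1*(-8) = -86*(-8) = 688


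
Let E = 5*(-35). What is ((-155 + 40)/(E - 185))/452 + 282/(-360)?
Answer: -127349/162720 ≈ -0.78263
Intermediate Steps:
E = -175
((-155 + 40)/(E - 185))/452 + 282/(-360) = ((-155 + 40)/(-175 - 185))/452 + 282/(-360) = -115/(-360)*(1/452) + 282*(-1/360) = -115*(-1/360)*(1/452) - 47/60 = (23/72)*(1/452) - 47/60 = 23/32544 - 47/60 = -127349/162720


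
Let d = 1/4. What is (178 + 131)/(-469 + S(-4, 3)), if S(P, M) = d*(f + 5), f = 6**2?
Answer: -1236/1835 ≈ -0.67357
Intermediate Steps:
d = 1/4 ≈ 0.25000
f = 36
S(P, M) = 41/4 (S(P, M) = (36 + 5)/4 = (1/4)*41 = 41/4)
(178 + 131)/(-469 + S(-4, 3)) = (178 + 131)/(-469 + 41/4) = 309/(-1835/4) = 309*(-4/1835) = -1236/1835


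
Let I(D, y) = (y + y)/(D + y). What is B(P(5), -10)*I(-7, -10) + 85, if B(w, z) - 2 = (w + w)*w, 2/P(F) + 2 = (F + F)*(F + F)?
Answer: 3565525/40817 ≈ 87.354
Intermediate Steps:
P(F) = 2/(-2 + 4*F²) (P(F) = 2/(-2 + (F + F)*(F + F)) = 2/(-2 + (2*F)*(2*F)) = 2/(-2 + 4*F²))
B(w, z) = 2 + 2*w² (B(w, z) = 2 + (w + w)*w = 2 + (2*w)*w = 2 + 2*w²)
I(D, y) = 2*y/(D + y) (I(D, y) = (2*y)/(D + y) = 2*y/(D + y))
B(P(5), -10)*I(-7, -10) + 85 = (2 + 2*(1/(-1 + 2*5²))²)*(2*(-10)/(-7 - 10)) + 85 = (2 + 2*(1/(-1 + 2*25))²)*(2*(-10)/(-17)) + 85 = (2 + 2*(1/(-1 + 50))²)*(2*(-10)*(-1/17)) + 85 = (2 + 2*(1/49)²)*(20/17) + 85 = (2 + 2*(1/2401))*(20/17) + 85 = (2 + 2/2401)*(20/17) + 85 = (4804/2401)*(20/17) + 85 = 96080/40817 + 85 = 3565525/40817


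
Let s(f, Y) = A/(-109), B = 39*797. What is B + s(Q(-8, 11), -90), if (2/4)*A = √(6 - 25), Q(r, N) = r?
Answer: 31083 - 2*I*√19/109 ≈ 31083.0 - 0.07998*I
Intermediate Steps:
B = 31083
A = 2*I*√19 (A = 2*√(6 - 25) = 2*√(-19) = 2*(I*√19) = 2*I*√19 ≈ 8.7178*I)
s(f, Y) = -2*I*√19/109 (s(f, Y) = (2*I*√19)/(-109) = (2*I*√19)*(-1/109) = -2*I*√19/109)
B + s(Q(-8, 11), -90) = 31083 - 2*I*√19/109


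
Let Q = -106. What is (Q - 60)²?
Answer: 27556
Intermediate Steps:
(Q - 60)² = (-106 - 60)² = (-166)² = 27556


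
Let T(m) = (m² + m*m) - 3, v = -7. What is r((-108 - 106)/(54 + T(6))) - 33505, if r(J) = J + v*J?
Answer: -1373277/41 ≈ -33495.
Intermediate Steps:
T(m) = -3 + 2*m² (T(m) = (m² + m²) - 3 = 2*m² - 3 = -3 + 2*m²)
r(J) = -6*J (r(J) = J - 7*J = -6*J)
r((-108 - 106)/(54 + T(6))) - 33505 = -6*(-108 - 106)/(54 + (-3 + 2*6²)) - 33505 = -(-1284)/(54 + (-3 + 2*36)) - 33505 = -(-1284)/(54 + (-3 + 72)) - 33505 = -(-1284)/(54 + 69) - 33505 = -(-1284)/123 - 33505 = -6*(-214/123) - 33505 = 428/41 - 33505 = -1373277/41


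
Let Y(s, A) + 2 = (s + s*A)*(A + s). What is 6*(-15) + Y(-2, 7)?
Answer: -172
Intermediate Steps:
Y(s, A) = -2 + (A + s)*(s + A*s) (Y(s, A) = -2 + (s + s*A)*(A + s) = -2 + (s + A*s)*(A + s) = -2 + (A + s)*(s + A*s))
6*(-15) + Y(-2, 7) = 6*(-15) + (-2 + (-2)² + 7*(-2) + 7*(-2)² - 2*7²) = -90 + (-2 + 4 - 14 + 7*4 - 2*49) = -90 + (-2 + 4 - 14 + 28 - 98) = -90 - 82 = -172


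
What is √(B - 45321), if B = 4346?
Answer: 5*I*√1639 ≈ 202.42*I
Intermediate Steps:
√(B - 45321) = √(4346 - 45321) = √(-40975) = 5*I*√1639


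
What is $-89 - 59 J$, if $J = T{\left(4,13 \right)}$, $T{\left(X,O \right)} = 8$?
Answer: $-561$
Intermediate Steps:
$J = 8$
$-89 - 59 J = -89 - 472 = -561$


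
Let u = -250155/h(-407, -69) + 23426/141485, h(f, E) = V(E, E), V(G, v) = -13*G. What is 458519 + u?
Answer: 19385403931434/42304015 ≈ 4.5824e+5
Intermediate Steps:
h(f, E) = -13*E
u = -11790722351/42304015 (u = -250155/((-13*(-69))) + 23426/141485 = -250155/897 + 23426*(1/141485) = -250155*1/897 + 23426/141485 = -83385/299 + 23426/141485 = -11790722351/42304015 ≈ -278.71)
458519 + u = 458519 - 11790722351/42304015 = 19385403931434/42304015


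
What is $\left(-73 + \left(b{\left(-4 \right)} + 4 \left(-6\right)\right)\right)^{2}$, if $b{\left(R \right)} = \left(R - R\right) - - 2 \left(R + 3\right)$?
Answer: $9801$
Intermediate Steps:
$b{\left(R \right)} = 6 + 2 R$ ($b{\left(R \right)} = 0 - - 2 \left(3 + R\right) = 0 - \left(-6 - 2 R\right) = 0 + \left(6 + 2 R\right) = 6 + 2 R$)
$\left(-73 + \left(b{\left(-4 \right)} + 4 \left(-6\right)\right)\right)^{2} = \left(-73 + \left(\left(6 + 2 \left(-4\right)\right) + 4 \left(-6\right)\right)\right)^{2} = \left(-73 + \left(\left(6 - 8\right) - 24\right)\right)^{2} = \left(-73 - 26\right)^{2} = \left(-99\right)^{2} = 9801$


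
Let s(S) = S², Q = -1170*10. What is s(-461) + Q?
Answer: 200821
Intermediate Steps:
Q = -11700
s(-461) + Q = (-461)² - 11700 = 212521 - 11700 = 200821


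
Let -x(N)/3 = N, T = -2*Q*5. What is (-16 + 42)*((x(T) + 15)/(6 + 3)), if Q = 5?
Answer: 1430/3 ≈ 476.67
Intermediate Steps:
T = -50 (T = -2*5*5 = -10*5 = -50)
x(N) = -3*N
(-16 + 42)*((x(T) + 15)/(6 + 3)) = (-16 + 42)*((-3*(-50) + 15)/(6 + 3)) = 26*((150 + 15)/9) = 26*(165*(⅑)) = 26*(55/3) = 1430/3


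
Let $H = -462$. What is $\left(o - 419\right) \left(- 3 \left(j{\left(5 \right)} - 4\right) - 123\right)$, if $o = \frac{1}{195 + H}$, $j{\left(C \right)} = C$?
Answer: $\frac{4698708}{89} \approx 52795.0$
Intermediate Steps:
$o = - \frac{1}{267}$ ($o = \frac{1}{195 - 462} = \frac{1}{-267} = - \frac{1}{267} \approx -0.0037453$)
$\left(o - 419\right) \left(- 3 \left(j{\left(5 \right)} - 4\right) - 123\right) = \left(- \frac{1}{267} - 419\right) \left(- 3 \left(5 - 4\right) - 123\right) = - \frac{111874 \left(\left(-3\right) 1 - 123\right)}{267} = - \frac{111874 \left(-3 - 123\right)}{267} = \left(- \frac{111874}{267}\right) \left(-126\right) = \frac{4698708}{89}$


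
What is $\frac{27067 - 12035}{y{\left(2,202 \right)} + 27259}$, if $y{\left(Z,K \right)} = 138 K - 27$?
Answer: $\frac{3758}{13777} \approx 0.27277$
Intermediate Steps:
$y{\left(Z,K \right)} = -27 + 138 K$
$\frac{27067 - 12035}{y{\left(2,202 \right)} + 27259} = \frac{27067 - 12035}{\left(-27 + 138 \cdot 202\right) + 27259} = \frac{15032}{\left(-27 + 27876\right) + 27259} = \frac{15032}{27849 + 27259} = \frac{15032}{55108} = 15032 \cdot \frac{1}{55108} = \frac{3758}{13777}$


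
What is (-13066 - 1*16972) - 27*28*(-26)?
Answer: -10382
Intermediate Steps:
(-13066 - 1*16972) - 27*28*(-26) = (-13066 - 16972) - 756*(-26) = -30038 + 19656 = -10382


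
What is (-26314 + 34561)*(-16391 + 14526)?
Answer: -15380655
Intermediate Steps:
(-26314 + 34561)*(-16391 + 14526) = 8247*(-1865) = -15380655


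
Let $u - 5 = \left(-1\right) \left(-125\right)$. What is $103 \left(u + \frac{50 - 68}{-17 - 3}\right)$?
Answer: $\frac{134827}{10} \approx 13483.0$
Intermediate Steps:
$u = 130$ ($u = 5 - -125 = 5 + 125 = 130$)
$103 \left(u + \frac{50 - 68}{-17 - 3}\right) = 103 \left(130 + \frac{50 - 68}{-17 - 3}\right) = 103 \left(130 - \frac{18}{-20}\right) = 103 \left(130 - - \frac{9}{10}\right) = 103 \left(130 + \frac{9}{10}\right) = 103 \cdot \frac{1309}{10} = \frac{134827}{10}$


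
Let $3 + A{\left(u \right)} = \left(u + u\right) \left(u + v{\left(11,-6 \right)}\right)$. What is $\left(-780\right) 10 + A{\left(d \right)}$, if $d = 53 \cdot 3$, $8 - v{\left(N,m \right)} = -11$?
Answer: $48801$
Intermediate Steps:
$v{\left(N,m \right)} = 19$ ($v{\left(N,m \right)} = 8 - -11 = 8 + 11 = 19$)
$d = 159$
$A{\left(u \right)} = -3 + 2 u \left(19 + u\right)$ ($A{\left(u \right)} = -3 + \left(u + u\right) \left(u + 19\right) = -3 + 2 u \left(19 + u\right)$)
$\left(-780\right) 10 + A{\left(d \right)} = \left(-780\right) 10 + \left(-3 + 2 \cdot 159^{2} + 38 \cdot 159\right) = -7800 + \left(-3 + 2 \cdot 25281 + 6042\right) = -7800 + \left(-3 + 50562 + 6042\right) = -7800 + 56601 = 48801$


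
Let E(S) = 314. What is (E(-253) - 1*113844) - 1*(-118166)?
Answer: 4636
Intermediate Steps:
(E(-253) - 1*113844) - 1*(-118166) = (314 - 1*113844) - 1*(-118166) = (314 - 113844) + 118166 = -113530 + 118166 = 4636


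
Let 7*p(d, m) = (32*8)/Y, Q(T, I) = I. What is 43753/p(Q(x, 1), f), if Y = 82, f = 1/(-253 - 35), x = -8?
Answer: 12557111/128 ≈ 98102.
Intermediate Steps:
f = -1/288 (f = 1/(-288) = -1/288 ≈ -0.0034722)
p(d, m) = 128/287 (p(d, m) = ((32*8)/82)/7 = (256*(1/82))/7 = (1/7)*(128/41) = 128/287)
43753/p(Q(x, 1), f) = 43753/(128/287) = 43753*(287/128) = 12557111/128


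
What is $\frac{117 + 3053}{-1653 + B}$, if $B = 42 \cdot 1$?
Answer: $- \frac{3170}{1611} \approx -1.9677$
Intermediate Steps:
$B = 42$
$\frac{117 + 3053}{-1653 + B} = \frac{117 + 3053}{-1653 + 42} = \frac{3170}{-1611} = 3170 \left(- \frac{1}{1611}\right) = - \frac{3170}{1611}$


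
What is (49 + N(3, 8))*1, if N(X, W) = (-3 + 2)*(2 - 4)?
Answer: 51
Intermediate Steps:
N(X, W) = 2 (N(X, W) = -1*(-2) = 2)
(49 + N(3, 8))*1 = (49 + 2)*1 = 51*1 = 51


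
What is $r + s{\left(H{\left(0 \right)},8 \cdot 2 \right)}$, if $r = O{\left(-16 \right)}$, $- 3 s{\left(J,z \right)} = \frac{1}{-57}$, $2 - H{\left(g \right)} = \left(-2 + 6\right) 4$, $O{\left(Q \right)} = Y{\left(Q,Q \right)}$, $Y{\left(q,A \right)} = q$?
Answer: $- \frac{2735}{171} \approx -15.994$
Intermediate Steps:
$O{\left(Q \right)} = Q$
$H{\left(g \right)} = -14$ ($H{\left(g \right)} = 2 - \left(-2 + 6\right) 4 = 2 - 4 \cdot 4 = 2 - 16 = -14$)
$s{\left(J,z \right)} = \frac{1}{171}$ ($s{\left(J,z \right)} = - \frac{1}{3 \left(-57\right)} = \left(- \frac{1}{3}\right) \left(- \frac{1}{57}\right) = \frac{1}{171}$)
$r = -16$
$r + s{\left(H{\left(0 \right)},8 \cdot 2 \right)} = -16 + \frac{1}{171} = - \frac{2735}{171}$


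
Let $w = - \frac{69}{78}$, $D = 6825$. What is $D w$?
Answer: $- \frac{12075}{2} \approx -6037.5$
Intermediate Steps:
$w = - \frac{23}{26}$ ($w = \left(-69\right) \frac{1}{78} = - \frac{23}{26} \approx -0.88461$)
$D w = 6825 \left(- \frac{23}{26}\right) = - \frac{12075}{2}$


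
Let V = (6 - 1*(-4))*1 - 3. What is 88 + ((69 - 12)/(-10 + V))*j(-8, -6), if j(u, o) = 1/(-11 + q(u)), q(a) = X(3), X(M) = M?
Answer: 723/8 ≈ 90.375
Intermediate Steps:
q(a) = 3
j(u, o) = -⅛ (j(u, o) = 1/(-11 + 3) = 1/(-8) = -⅛)
V = 7 (V = (6 + 4)*1 - 3 = 10*1 - 3 = 10 - 3 = 7)
88 + ((69 - 12)/(-10 + V))*j(-8, -6) = 88 + ((69 - 12)/(-10 + 7))*(-⅛) = 88 + (57/(-3))*(-⅛) = 88 + (57*(-⅓))*(-⅛) = 88 - 19*(-⅛) = 88 + 19/8 = 723/8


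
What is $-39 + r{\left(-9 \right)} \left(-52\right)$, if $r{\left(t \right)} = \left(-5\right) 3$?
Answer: $741$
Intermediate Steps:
$r{\left(t \right)} = -15$
$-39 + r{\left(-9 \right)} \left(-52\right) = -39 - -780 = -39 + 780 = 741$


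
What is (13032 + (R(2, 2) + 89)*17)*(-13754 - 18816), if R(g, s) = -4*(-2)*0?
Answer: -473730650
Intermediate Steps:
R(g, s) = 0 (R(g, s) = 8*0 = 0)
(13032 + (R(2, 2) + 89)*17)*(-13754 - 18816) = (13032 + (0 + 89)*17)*(-13754 - 18816) = (13032 + 89*17)*(-32570) = (13032 + 1513)*(-32570) = 14545*(-32570) = -473730650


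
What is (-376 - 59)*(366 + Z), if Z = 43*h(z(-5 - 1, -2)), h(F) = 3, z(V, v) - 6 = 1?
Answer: -215325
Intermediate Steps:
z(V, v) = 7 (z(V, v) = 6 + 1 = 7)
Z = 129 (Z = 43*3 = 129)
(-376 - 59)*(366 + Z) = (-376 - 59)*(366 + 129) = -435*495 = -215325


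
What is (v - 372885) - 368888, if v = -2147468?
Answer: -2889241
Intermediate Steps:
(v - 372885) - 368888 = (-2147468 - 372885) - 368888 = -2520353 - 368888 = -2889241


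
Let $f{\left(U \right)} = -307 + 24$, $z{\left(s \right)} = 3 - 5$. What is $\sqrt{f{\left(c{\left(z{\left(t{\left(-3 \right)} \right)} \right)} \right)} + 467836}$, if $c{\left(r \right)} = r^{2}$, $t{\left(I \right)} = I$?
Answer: $\sqrt{467553} \approx 683.78$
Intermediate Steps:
$z{\left(s \right)} = -2$
$f{\left(U \right)} = -283$
$\sqrt{f{\left(c{\left(z{\left(t{\left(-3 \right)} \right)} \right)} \right)} + 467836} = \sqrt{-283 + 467836} = \sqrt{467553}$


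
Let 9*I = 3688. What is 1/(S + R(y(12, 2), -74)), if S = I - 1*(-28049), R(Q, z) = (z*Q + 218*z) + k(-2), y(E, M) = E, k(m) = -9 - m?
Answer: 9/102886 ≈ 8.7475e-5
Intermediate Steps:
I = 3688/9 (I = (⅑)*3688 = 3688/9 ≈ 409.78)
R(Q, z) = -7 + 218*z + Q*z (R(Q, z) = (z*Q + 218*z) + (-9 - 1*(-2)) = (Q*z + 218*z) + (-9 + 2) = (218*z + Q*z) - 7 = -7 + 218*z + Q*z)
S = 256129/9 (S = 3688/9 - 1*(-28049) = 3688/9 + 28049 = 256129/9 ≈ 28459.)
1/(S + R(y(12, 2), -74)) = 1/(256129/9 + (-7 + 218*(-74) + 12*(-74))) = 1/(256129/9 + (-7 - 16132 - 888)) = 1/(256129/9 - 17027) = 1/(102886/9) = 9/102886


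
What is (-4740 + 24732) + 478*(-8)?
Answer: 16168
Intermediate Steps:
(-4740 + 24732) + 478*(-8) = 19992 - 3824 = 16168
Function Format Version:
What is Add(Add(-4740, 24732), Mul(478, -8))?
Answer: 16168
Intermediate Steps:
Add(Add(-4740, 24732), Mul(478, -8)) = Add(19992, -3824) = 16168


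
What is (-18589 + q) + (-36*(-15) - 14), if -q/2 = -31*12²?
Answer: -9135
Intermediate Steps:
q = 8928 (q = -(-62)*12² = -(-62)*144 = -2*(-4464) = 8928)
(-18589 + q) + (-36*(-15) - 14) = (-18589 + 8928) + (-36*(-15) - 14) = -9661 + (540 - 14) = -9661 + 526 = -9135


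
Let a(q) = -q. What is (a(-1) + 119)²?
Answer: 14400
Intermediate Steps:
(a(-1) + 119)² = (-1*(-1) + 119)² = (1 + 119)² = 120² = 14400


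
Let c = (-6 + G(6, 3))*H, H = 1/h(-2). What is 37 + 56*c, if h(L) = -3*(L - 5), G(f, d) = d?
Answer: 29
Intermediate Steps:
h(L) = 15 - 3*L (h(L) = -3*(-5 + L) = 15 - 3*L)
H = 1/21 (H = 1/(15 - 3*(-2)) = 1/(15 + 6) = 1/21 ≈ 0.047619)
c = -⅐ (c = (-6 + 3)*(1/21) = -3*1/21 = -⅐ ≈ -0.14286)
37 + 56*c = 37 + 56*(-⅐) = 37 - 8 = 29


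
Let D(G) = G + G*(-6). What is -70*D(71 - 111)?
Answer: -14000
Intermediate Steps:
D(G) = -5*G (D(G) = G - 6*G = -5*G)
-70*D(71 - 111) = -(-350)*(71 - 111) = -(-350)*(-40) = -70*200 = -14000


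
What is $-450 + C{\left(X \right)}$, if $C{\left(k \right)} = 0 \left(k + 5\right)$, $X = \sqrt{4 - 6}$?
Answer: $-450$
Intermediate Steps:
$X = i \sqrt{2}$ ($X = \sqrt{-2} = i \sqrt{2} \approx 1.4142 i$)
$C{\left(k \right)} = 0$ ($C{\left(k \right)} = 0 \left(5 + k\right) = 0$)
$-450 + C{\left(X \right)} = -450 + 0 = -450$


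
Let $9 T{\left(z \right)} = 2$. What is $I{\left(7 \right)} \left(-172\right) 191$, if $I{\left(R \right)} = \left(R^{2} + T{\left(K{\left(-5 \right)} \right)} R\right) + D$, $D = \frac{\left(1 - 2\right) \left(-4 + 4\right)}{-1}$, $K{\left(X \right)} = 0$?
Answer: $- \frac{14947660}{9} \approx -1.6609 \cdot 10^{6}$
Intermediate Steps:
$T{\left(z \right)} = \frac{2}{9}$ ($T{\left(z \right)} = \frac{1}{9} \cdot 2 = \frac{2}{9}$)
$D = 0$ ($D = \left(-1\right) 0 \left(-1\right) = 0 \left(-1\right) = 0$)
$I{\left(R \right)} = R^{2} + \frac{2 R}{9}$ ($I{\left(R \right)} = \left(R^{2} + \frac{2 R}{9}\right) + 0 = R^{2} + \frac{2 R}{9}$)
$I{\left(7 \right)} \left(-172\right) 191 = \frac{1}{9} \cdot 7 \left(2 + 9 \cdot 7\right) \left(-172\right) 191 = \frac{1}{9} \cdot 7 \left(2 + 63\right) \left(-172\right) 191 = \frac{1}{9} \cdot 7 \cdot 65 \left(-172\right) 191 = \frac{455}{9} \left(-172\right) 191 = \left(- \frac{78260}{9}\right) 191 = - \frac{14947660}{9}$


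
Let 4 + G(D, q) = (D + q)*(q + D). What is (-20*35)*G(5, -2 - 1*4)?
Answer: 2100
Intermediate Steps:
G(D, q) = -4 + (D + q)**2 (G(D, q) = -4 + (D + q)*(q + D) = -4 + (D + q)*(D + q) = -4 + (D + q)**2)
(-20*35)*G(5, -2 - 1*4) = (-20*35)*(-4 + (5 + (-2 - 1*4))**2) = -700*(-4 + (5 + (-2 - 4))**2) = -700*(-4 + (5 - 6)**2) = -700*(-4 + (-1)**2) = -700*(-4 + 1) = -700*(-3) = 2100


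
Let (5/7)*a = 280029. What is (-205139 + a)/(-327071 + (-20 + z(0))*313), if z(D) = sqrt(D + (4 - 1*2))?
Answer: -311500486148/555546798115 - 292501004*sqrt(2)/555546798115 ≈ -0.56145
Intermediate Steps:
a = 1960203/5 (a = (7/5)*280029 = 1960203/5 ≈ 3.9204e+5)
z(D) = sqrt(2 + D) (z(D) = sqrt(D + (4 - 2)) = sqrt(D + 2) = sqrt(2 + D))
(-205139 + a)/(-327071 + (-20 + z(0))*313) = (-205139 + 1960203/5)/(-327071 + (-20 + sqrt(2 + 0))*313) = 934508/(5*(-327071 + (-20 + sqrt(2))*313)) = 934508/(5*(-327071 + (-6260 + 313*sqrt(2)))) = 934508/(5*(-333331 + 313*sqrt(2)))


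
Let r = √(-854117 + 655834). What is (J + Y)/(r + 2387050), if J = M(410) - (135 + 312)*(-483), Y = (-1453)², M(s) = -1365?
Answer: 5551669602250/5698007900783 - 2325745*I*√198283/5698007900783 ≈ 0.97432 - 0.00018175*I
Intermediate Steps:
r = I*√198283 (r = √(-198283) = I*√198283 ≈ 445.29*I)
Y = 2111209
J = 214536 (J = -1365 - (135 + 312)*(-483) = -1365 - 447*(-483) = -1365 - 1*(-215901) = -1365 + 215901 = 214536)
(J + Y)/(r + 2387050) = (214536 + 2111209)/(I*√198283 + 2387050) = 2325745/(2387050 + I*√198283)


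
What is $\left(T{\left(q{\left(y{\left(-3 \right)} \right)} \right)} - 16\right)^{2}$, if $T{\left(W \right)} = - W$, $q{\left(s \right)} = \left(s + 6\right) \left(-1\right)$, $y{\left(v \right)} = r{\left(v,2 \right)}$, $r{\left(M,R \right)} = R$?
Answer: $64$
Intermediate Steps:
$y{\left(v \right)} = 2$
$q{\left(s \right)} = -6 - s$ ($q{\left(s \right)} = \left(6 + s\right) \left(-1\right) = -6 - s$)
$\left(T{\left(q{\left(y{\left(-3 \right)} \right)} \right)} - 16\right)^{2} = \left(- (-6 - 2) - 16\right)^{2} = \left(\left(-1\right) \left(-8\right) - 16\right)^{2} = \left(8 - 16\right)^{2} = \left(-8\right)^{2} = 64$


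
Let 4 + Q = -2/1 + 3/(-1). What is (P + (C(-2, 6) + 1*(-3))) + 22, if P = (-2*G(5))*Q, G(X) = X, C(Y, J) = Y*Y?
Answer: 113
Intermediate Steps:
C(Y, J) = Y**2
Q = -9 (Q = -4 + (-2/1 + 3/(-1)) = -4 + (-2*1 + 3*(-1)) = -4 + (-2 - 3) = -4 - 5 = -9)
P = 90 (P = -2*5*(-9) = -10*(-9) = 90)
(P + (C(-2, 6) + 1*(-3))) + 22 = (90 + ((-2)**2 + 1*(-3))) + 22 = (90 + (4 - 3)) + 22 = (90 + 1) + 22 = 91 + 22 = 113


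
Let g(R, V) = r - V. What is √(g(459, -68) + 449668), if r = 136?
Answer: 4*√28117 ≈ 670.72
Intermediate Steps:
g(R, V) = 136 - V
√(g(459, -68) + 449668) = √((136 - 1*(-68)) + 449668) = √((136 + 68) + 449668) = √(204 + 449668) = √449872 = 4*√28117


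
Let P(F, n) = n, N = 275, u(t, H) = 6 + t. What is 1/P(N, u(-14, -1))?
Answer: -⅛ ≈ -0.12500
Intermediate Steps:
1/P(N, u(-14, -1)) = 1/(6 - 14) = 1/(-8) = -⅛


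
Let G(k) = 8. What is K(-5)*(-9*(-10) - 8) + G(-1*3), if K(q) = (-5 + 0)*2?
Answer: -812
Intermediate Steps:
K(q) = -10 (K(q) = -5*2 = -10)
K(-5)*(-9*(-10) - 8) + G(-1*3) = -10*(-9*(-10) - 8) + 8 = -10*(90 - 8) + 8 = -10*82 + 8 = -820 + 8 = -812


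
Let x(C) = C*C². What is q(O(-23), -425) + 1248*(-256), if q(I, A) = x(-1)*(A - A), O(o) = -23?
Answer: -319488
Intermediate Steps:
x(C) = C³
q(I, A) = 0 (q(I, A) = (-1)³*(A - A) = -1*0 = 0)
q(O(-23), -425) + 1248*(-256) = 0 + 1248*(-256) = 0 - 319488 = -319488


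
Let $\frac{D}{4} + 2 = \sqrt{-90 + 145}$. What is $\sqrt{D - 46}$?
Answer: $\sqrt{-54 + 4 \sqrt{55}} \approx 4.9331 i$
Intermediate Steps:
$D = -8 + 4 \sqrt{55}$ ($D = -8 + 4 \sqrt{-90 + 145} = -8 + 4 \sqrt{55} \approx 21.665$)
$\sqrt{D - 46} = \sqrt{\left(-8 + 4 \sqrt{55}\right) - 46} = \sqrt{-54 + 4 \sqrt{55}}$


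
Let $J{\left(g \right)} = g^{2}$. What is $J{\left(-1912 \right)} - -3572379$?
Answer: $7228123$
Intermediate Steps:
$J{\left(-1912 \right)} - -3572379 = \left(-1912\right)^{2} - -3572379 = 3655744 + 3572379 = 7228123$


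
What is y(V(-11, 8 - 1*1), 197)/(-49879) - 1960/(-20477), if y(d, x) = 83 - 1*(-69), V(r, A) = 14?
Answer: 94650336/1021372283 ≈ 0.092670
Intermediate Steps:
y(d, x) = 152 (y(d, x) = 83 + 69 = 152)
y(V(-11, 8 - 1*1), 197)/(-49879) - 1960/(-20477) = 152/(-49879) - 1960/(-20477) = 152*(-1/49879) - 1960*(-1/20477) = -152/49879 + 1960/20477 = 94650336/1021372283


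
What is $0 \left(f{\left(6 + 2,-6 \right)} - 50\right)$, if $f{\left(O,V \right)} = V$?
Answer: $0$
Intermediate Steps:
$0 \left(f{\left(6 + 2,-6 \right)} - 50\right) = 0 \left(-6 - 50\right) = 0 \left(-56\right) = 0$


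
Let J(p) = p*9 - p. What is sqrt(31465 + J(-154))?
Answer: 7*sqrt(617) ≈ 173.88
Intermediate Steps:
J(p) = 8*p (J(p) = 9*p - p = 8*p)
sqrt(31465 + J(-154)) = sqrt(31465 + 8*(-154)) = sqrt(31465 - 1232) = sqrt(30233) = 7*sqrt(617)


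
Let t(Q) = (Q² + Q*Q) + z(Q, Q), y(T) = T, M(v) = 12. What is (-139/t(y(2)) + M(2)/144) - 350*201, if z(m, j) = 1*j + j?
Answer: -140723/2 ≈ -70362.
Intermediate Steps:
z(m, j) = 2*j (z(m, j) = j + j = 2*j)
t(Q) = 2*Q + 2*Q² (t(Q) = (Q² + Q*Q) + 2*Q = (Q² + Q²) + 2*Q = 2*Q² + 2*Q = 2*Q + 2*Q²)
(-139/t(y(2)) + M(2)/144) - 350*201 = (-139*1/(4*(1 + 2)) + 12/144) - 350*201 = (-139/(2*2*3) + 12*(1/144)) - 70350 = (-139/12 + 1/12) - 70350 = -23/2 - 70350 = -140723/2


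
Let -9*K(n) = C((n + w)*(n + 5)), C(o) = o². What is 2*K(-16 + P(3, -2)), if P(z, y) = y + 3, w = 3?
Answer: -3200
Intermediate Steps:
P(z, y) = 3 + y
K(n) = -(3 + n)²*(5 + n)²/9 (K(n) = -(n + 3)²*(n + 5)²/9 = -(3 + n)²*(5 + n)²/9)
2*K(-16 + P(3, -2)) = 2*(-(15 + (-16 + (3 - 2))² + 8*(-16 + (3 - 2)))²/9) = 2*(-(15 + (-16 + 1)² + 8*(-16 + 1))²/9) = 2*(-(15 + (-15)² + 8*(-15))²/9) = 2*(-(15 + 225 - 120)²/9) = 2*(-⅑*120²) = 2*(-⅑*14400) = 2*(-1600) = -3200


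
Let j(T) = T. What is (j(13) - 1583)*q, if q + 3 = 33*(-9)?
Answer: 471000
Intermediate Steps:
q = -300 (q = -3 + 33*(-9) = -3 - 297 = -300)
(j(13) - 1583)*q = (13 - 1583)*(-300) = -1570*(-300) = 471000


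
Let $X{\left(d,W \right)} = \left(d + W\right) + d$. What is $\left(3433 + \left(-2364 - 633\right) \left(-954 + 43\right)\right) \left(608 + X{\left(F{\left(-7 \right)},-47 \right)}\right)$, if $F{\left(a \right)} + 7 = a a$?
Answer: $1763236500$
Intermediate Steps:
$F{\left(a \right)} = -7 + a^{2}$ ($F{\left(a \right)} = -7 + a a = -7 + a^{2}$)
$X{\left(d,W \right)} = W + 2 d$ ($X{\left(d,W \right)} = \left(W + d\right) + d = W + 2 d$)
$\left(3433 + \left(-2364 - 633\right) \left(-954 + 43\right)\right) \left(608 + X{\left(F{\left(-7 \right)},-47 \right)}\right) = \left(3433 + \left(-2364 - 633\right) \left(-954 + 43\right)\right) \left(608 - \left(47 - 2 \left(-7 + \left(-7\right)^{2}\right)\right)\right) = \left(3433 - -2730267\right) \left(608 - \left(47 - 2 \left(-7 + 49\right)\right)\right) = \left(3433 + 2730267\right) \left(608 + \left(-47 + 2 \cdot 42\right)\right) = 2733700 \left(608 + \left(-47 + 84\right)\right) = 2733700 \left(608 + 37\right) = 2733700 \cdot 645 = 1763236500$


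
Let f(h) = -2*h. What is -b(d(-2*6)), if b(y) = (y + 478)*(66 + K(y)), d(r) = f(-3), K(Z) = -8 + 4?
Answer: -30008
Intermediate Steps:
K(Z) = -4
d(r) = 6 (d(r) = -2*(-3) = 6)
b(y) = 29636 + 62*y (b(y) = (y + 478)*(66 - 4) = (478 + y)*62 = 29636 + 62*y)
-b(d(-2*6)) = -(29636 + 62*6) = -(29636 + 372) = -1*30008 = -30008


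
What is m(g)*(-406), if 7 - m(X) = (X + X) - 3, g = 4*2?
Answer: 2436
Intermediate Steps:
g = 8
m(X) = 10 - 2*X (m(X) = 7 - ((X + X) - 3) = 7 - (2*X - 3) = 7 - (-3 + 2*X) = 7 + (3 - 2*X) = 10 - 2*X)
m(g)*(-406) = (10 - 2*8)*(-406) = (10 - 16)*(-406) = -6*(-406) = 2436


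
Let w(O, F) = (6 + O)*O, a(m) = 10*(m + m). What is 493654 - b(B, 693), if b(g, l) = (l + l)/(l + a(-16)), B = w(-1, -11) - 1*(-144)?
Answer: 184131556/373 ≈ 4.9365e+5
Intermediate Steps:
a(m) = 20*m (a(m) = 10*(2*m) = 20*m)
w(O, F) = O*(6 + O)
B = 139 (B = -(6 - 1) - 1*(-144) = -1*5 + 144 = -5 + 144 = 139)
b(g, l) = 2*l/(-320 + l) (b(g, l) = (l + l)/(l + 20*(-16)) = (2*l)/(l - 320) = (2*l)/(-320 + l) = 2*l/(-320 + l))
493654 - b(B, 693) = 493654 - 2*693/(-320 + 693) = 493654 - 2*693/373 = 493654 - 1*1386/373 = 493654 - 1386/373 = 184131556/373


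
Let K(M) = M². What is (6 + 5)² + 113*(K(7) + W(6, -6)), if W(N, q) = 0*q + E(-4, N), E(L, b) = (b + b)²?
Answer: 21930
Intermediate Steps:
E(L, b) = 4*b² (E(L, b) = (2*b)² = 4*b²)
W(N, q) = 4*N² (W(N, q) = 0*q + 4*N² = 0 + 4*N² = 4*N²)
(6 + 5)² + 113*(K(7) + W(6, -6)) = (6 + 5)² + 113*(7² + 4*6²) = 11² + 113*(49 + 4*36) = 121 + 113*(49 + 144) = 121 + 113*193 = 121 + 21809 = 21930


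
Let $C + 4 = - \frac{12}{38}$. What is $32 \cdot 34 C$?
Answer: $- \frac{89216}{19} \approx -4695.6$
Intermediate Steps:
$C = - \frac{82}{19}$ ($C = -4 - \frac{12}{38} = -4 - \frac{6}{19} = - \frac{82}{19} \approx -4.3158$)
$32 \cdot 34 C = 32 \cdot 34 \left(- \frac{82}{19}\right) = 1088 \left(- \frac{82}{19}\right) = - \frac{89216}{19}$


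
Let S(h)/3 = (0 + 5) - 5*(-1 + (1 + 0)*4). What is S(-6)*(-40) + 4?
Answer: 1204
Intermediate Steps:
S(h) = -30 (S(h) = 3*((0 + 5) - 5*(-1 + (1 + 0)*4)) = 3*(5 - 5*(-1 + 1*4)) = 3*(5 - 5*(-1 + 4)) = 3*(5 - 5*3) = 3*(5 - 15) = 3*(-10) = -30)
S(-6)*(-40) + 4 = -30*(-40) + 4 = 1200 + 4 = 1204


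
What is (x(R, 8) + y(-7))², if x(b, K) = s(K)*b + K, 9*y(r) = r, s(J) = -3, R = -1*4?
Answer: 29929/81 ≈ 369.49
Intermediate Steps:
R = -4
y(r) = r/9
x(b, K) = K - 3*b (x(b, K) = -3*b + K = K - 3*b)
(x(R, 8) + y(-7))² = ((8 - 3*(-4)) + (⅑)*(-7))² = ((8 + 12) - 7/9)² = (20 - 7/9)² = (173/9)² = 29929/81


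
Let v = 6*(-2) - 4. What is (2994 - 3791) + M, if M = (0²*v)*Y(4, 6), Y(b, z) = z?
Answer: -797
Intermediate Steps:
v = -16 (v = -12 - 4 = -16)
M = 0 (M = (0²*(-16))*6 = (0*(-16))*6 = 0*6 = 0)
(2994 - 3791) + M = (2994 - 3791) + 0 = -797 + 0 = -797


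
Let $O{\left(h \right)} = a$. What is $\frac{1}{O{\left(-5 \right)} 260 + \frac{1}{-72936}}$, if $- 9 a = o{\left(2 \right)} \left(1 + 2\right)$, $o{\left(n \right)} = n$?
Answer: $- \frac{72936}{12642241} \approx -0.0057692$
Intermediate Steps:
$a = - \frac{2}{3}$ ($a = - \frac{2 \left(1 + 2\right)}{9} = - \frac{2 \cdot 3}{9} = \left(- \frac{1}{9}\right) 6 = - \frac{2}{3} \approx -0.66667$)
$O{\left(h \right)} = - \frac{2}{3}$
$\frac{1}{O{\left(-5 \right)} 260 + \frac{1}{-72936}} = \frac{1}{\left(- \frac{2}{3}\right) 260 + \frac{1}{-72936}} = \frac{1}{- \frac{520}{3} - \frac{1}{72936}} = \frac{1}{- \frac{12642241}{72936}} = - \frac{72936}{12642241}$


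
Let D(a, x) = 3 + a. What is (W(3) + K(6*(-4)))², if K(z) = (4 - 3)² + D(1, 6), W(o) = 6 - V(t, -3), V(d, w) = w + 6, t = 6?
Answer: 64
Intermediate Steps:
V(d, w) = 6 + w
W(o) = 3 (W(o) = 6 - (6 - 3) = 6 - 1*3 = 6 - 3 = 3)
K(z) = 5 (K(z) = (4 - 3)² + (3 + 1) = 1² + 4 = 1 + 4 = 5)
(W(3) + K(6*(-4)))² = (3 + 5)² = 8² = 64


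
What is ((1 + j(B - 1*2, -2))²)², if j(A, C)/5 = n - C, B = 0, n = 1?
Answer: 65536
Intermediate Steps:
j(A, C) = 5 - 5*C (j(A, C) = 5*(1 - C) = 5 - 5*C)
((1 + j(B - 1*2, -2))²)² = ((1 + (5 - 5*(-2)))²)² = ((1 + (5 + 10))²)² = ((1 + 15)²)² = (16²)² = 256² = 65536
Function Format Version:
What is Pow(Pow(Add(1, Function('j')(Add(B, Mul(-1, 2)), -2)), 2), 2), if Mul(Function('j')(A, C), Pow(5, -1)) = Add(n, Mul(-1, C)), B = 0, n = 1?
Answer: 65536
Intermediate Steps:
Function('j')(A, C) = Add(5, Mul(-5, C)) (Function('j')(A, C) = Mul(5, Add(1, Mul(-1, C))) = Add(5, Mul(-5, C)))
Pow(Pow(Add(1, Function('j')(Add(B, Mul(-1, 2)), -2)), 2), 2) = Pow(Pow(Add(1, Add(5, Mul(-5, -2))), 2), 2) = Pow(Pow(Add(1, Add(5, 10)), 2), 2) = Pow(Pow(Add(1, 15), 2), 2) = Pow(Pow(16, 2), 2) = Pow(256, 2) = 65536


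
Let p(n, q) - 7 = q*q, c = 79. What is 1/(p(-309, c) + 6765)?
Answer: 1/13013 ≈ 7.6846e-5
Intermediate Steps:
p(n, q) = 7 + q² (p(n, q) = 7 + q*q = 7 + q²)
1/(p(-309, c) + 6765) = 1/((7 + 79²) + 6765) = 1/((7 + 6241) + 6765) = 1/(6248 + 6765) = 1/13013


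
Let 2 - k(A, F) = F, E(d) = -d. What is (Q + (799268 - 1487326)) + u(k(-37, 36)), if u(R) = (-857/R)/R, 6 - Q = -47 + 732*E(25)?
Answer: -774179837/1156 ≈ -6.6971e+5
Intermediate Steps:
k(A, F) = 2 - F
Q = 18353 (Q = 6 - (-47 + 732*(-1*25)) = 6 - (-47 + 732*(-25)) = 6 - (-47 - 18300) = 6 - 1*(-18347) = 6 + 18347 = 18353)
u(R) = -857/R²
(Q + (799268 - 1487326)) + u(k(-37, 36)) = (18353 + (799268 - 1487326)) - 857/(2 - 1*36)² = (18353 - 688058) - 857/(2 - 36)² = -669705 - 857/(-34)² = -669705 - 857*1/1156 = -669705 - 857/1156 = -774179837/1156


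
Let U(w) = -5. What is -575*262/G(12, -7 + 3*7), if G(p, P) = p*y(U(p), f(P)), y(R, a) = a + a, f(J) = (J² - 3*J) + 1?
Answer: -15065/372 ≈ -40.497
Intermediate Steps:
f(J) = 1 + J² - 3*J
y(R, a) = 2*a
G(p, P) = p*(2 - 6*P + 2*P²) (G(p, P) = p*(2*(1 + P² - 3*P)) = p*(2 - 6*P + 2*P²))
-575*262/G(12, -7 + 3*7) = -575*262/(2*12*(1 + (-7 + 3*7)² - 3*(-7 + 3*7))) = -150650/(2*12*(1 + (-7 + 21)² - 3*(-7 + 21))) = -150650/(2*12*(1 + 14² - 3*14)) = -150650/(2*12*(1 + 196 - 42)) = -150650/(2*12*155) = -150650/3720 = -1*15065/372 = -15065/372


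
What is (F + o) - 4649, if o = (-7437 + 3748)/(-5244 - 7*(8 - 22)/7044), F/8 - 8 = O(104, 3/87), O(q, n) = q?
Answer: -69302361549/18469319 ≈ -3752.3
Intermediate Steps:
F = 896 (F = 64 + 8*104 = 64 + 832 = 896)
o = 12992658/18469319 (o = -3689/(-5244 - 7*(-14)*(1/7044)) = -3689/(-5244 + 98*(1/7044)) = -3689/(-5244 + 49/3522) = -3689/(-18469319/3522) = -3689*(-3522/18469319) = 12992658/18469319 ≈ 0.70347)
(F + o) - 4649 = (896 + 12992658/18469319) - 4649 = 16561502482/18469319 - 4649 = -69302361549/18469319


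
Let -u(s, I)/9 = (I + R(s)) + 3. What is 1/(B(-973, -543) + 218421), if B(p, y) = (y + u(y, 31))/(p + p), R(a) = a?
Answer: 973/212521614 ≈ 4.5784e-6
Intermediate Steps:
u(s, I) = -27 - 9*I - 9*s (u(s, I) = -9*((I + s) + 3) = -9*(3 + I + s) = -27 - 9*I - 9*s)
B(p, y) = (-306 - 8*y)/(2*p) (B(p, y) = (y + (-27 - 9*31 - 9*y))/(p + p) = (y + (-27 - 279 - 9*y))/((2*p)) = (y + (-306 - 9*y))*(1/(2*p)) = (-306 - 8*y)*(1/(2*p)) = (-306 - 8*y)/(2*p))
1/(B(-973, -543) + 218421) = 1/((-153 - 4*(-543))/(-973) + 218421) = 1/(-(-153 + 2172)/973 + 218421) = 1/(-1/973*2019 + 218421) = 1/(-2019/973 + 218421) = 1/(212521614/973) = 973/212521614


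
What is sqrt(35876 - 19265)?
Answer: 7*sqrt(339) ≈ 128.88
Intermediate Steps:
sqrt(35876 - 19265) = sqrt(16611) = 7*sqrt(339)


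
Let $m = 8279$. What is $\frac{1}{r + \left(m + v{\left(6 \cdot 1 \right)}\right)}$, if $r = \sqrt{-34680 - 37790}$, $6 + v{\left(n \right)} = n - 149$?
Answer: $\frac{813}{6616937} - \frac{i \sqrt{72470}}{66169370} \approx 0.00012287 - 4.0684 \cdot 10^{-6} i$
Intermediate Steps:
$v{\left(n \right)} = -155 + n$ ($v{\left(n \right)} = -6 + \left(n - 149\right) = -6 + \left(-149 + n\right) = -155 + n$)
$r = i \sqrt{72470}$ ($r = \sqrt{-72470} = i \sqrt{72470} \approx 269.2 i$)
$\frac{1}{r + \left(m + v{\left(6 \cdot 1 \right)}\right)} = \frac{1}{i \sqrt{72470} + \left(8279 + \left(-155 + 6 \cdot 1\right)\right)} = \frac{1}{i \sqrt{72470} + \left(8279 + \left(-155 + 6\right)\right)} = \frac{1}{i \sqrt{72470} + \left(8279 - 149\right)} = \frac{1}{i \sqrt{72470} + 8130} = \frac{1}{8130 + i \sqrt{72470}}$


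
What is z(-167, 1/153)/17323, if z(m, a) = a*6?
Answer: 2/883473 ≈ 2.2638e-6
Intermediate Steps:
z(m, a) = 6*a
z(-167, 1/153)/17323 = (6/153)/17323 = (6*(1/153))*(1/17323) = (2/51)*(1/17323) = 2/883473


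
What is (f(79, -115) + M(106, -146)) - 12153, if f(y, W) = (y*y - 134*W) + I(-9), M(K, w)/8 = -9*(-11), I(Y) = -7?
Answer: 10283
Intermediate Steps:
M(K, w) = 792 (M(K, w) = 8*(-9*(-11)) = 8*99 = 792)
f(y, W) = -7 + y**2 - 134*W (f(y, W) = (y*y - 134*W) - 7 = (y**2 - 134*W) - 7 = -7 + y**2 - 134*W)
(f(79, -115) + M(106, -146)) - 12153 = ((-7 + 79**2 - 134*(-115)) + 792) - 12153 = ((-7 + 6241 + 15410) + 792) - 12153 = (21644 + 792) - 12153 = 22436 - 12153 = 10283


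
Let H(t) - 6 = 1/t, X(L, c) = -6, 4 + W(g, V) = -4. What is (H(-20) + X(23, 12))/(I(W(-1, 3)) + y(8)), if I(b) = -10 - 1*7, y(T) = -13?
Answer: 1/600 ≈ 0.0016667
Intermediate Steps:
W(g, V) = -8 (W(g, V) = -4 - 4 = -8)
I(b) = -17 (I(b) = -10 - 7 = -17)
H(t) = 6 + 1/t
(H(-20) + X(23, 12))/(I(W(-1, 3)) + y(8)) = ((6 + 1/(-20)) - 6)/(-17 - 13) = ((6 - 1/20) - 6)/(-30) = (119/20 - 6)*(-1/30) = -1/20*(-1/30) = 1/600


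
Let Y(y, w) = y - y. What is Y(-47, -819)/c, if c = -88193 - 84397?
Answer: 0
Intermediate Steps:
Y(y, w) = 0
c = -172590
Y(-47, -819)/c = 0/(-172590) = 0*(-1/172590) = 0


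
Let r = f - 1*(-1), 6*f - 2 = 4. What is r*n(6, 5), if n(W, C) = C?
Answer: 10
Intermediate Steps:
f = 1 (f = ⅓ + (⅙)*4 = ⅓ + ⅔ = 1)
r = 2 (r = 1 - 1*(-1) = 1 + 1 = 2)
r*n(6, 5) = 2*5 = 10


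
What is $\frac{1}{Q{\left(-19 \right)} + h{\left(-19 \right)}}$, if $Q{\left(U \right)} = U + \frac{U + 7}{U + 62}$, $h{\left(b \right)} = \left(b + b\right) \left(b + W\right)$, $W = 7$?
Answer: $\frac{43}{18779} \approx 0.0022898$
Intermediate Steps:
$h{\left(b \right)} = 2 b \left(7 + b\right)$ ($h{\left(b \right)} = \left(b + b\right) \left(b + 7\right) = 2 b \left(7 + b\right)$)
$Q{\left(U \right)} = U + \frac{7 + U}{62 + U}$
$\frac{1}{Q{\left(-19 \right)} + h{\left(-19 \right)}} = \frac{1}{\frac{7 + \left(-19\right)^{2} + 63 \left(-19\right)}{62 - 19} + 2 \left(-19\right) \left(7 - 19\right)} = \frac{1}{\frac{7 + 361 - 1197}{43} + 2 \left(-19\right) \left(-12\right)} = \frac{1}{\frac{1}{43} \left(-829\right) + 456} = \frac{1}{- \frac{829}{43} + 456} = \frac{1}{\frac{18779}{43}} = \frac{43}{18779}$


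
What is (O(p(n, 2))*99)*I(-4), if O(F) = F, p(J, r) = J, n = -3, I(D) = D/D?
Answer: -297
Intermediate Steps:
I(D) = 1
(O(p(n, 2))*99)*I(-4) = -3*99*1 = -297*1 = -297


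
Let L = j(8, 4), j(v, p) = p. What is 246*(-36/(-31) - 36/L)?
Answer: -59778/31 ≈ -1928.3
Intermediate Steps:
L = 4
246*(-36/(-31) - 36/L) = 246*(-36/(-31) - 36/4) = 246*(-36*(-1/31) - 36*1/4) = 246*(36/31 - 9) = 246*(-243/31) = -59778/31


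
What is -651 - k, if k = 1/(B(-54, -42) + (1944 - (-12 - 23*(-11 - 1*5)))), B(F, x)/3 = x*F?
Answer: -5463193/8392 ≈ -651.00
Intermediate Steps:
B(F, x) = 3*F*x (B(F, x) = 3*(x*F) = 3*(F*x) = 3*F*x)
k = 1/8392 (k = 1/(3*(-54)*(-42) + (1944 - (-12 - 23*(-11 - 1*5)))) = 1/(6804 + (1944 - (-12 - 23*(-11 - 5)))) = 1/(6804 + (1944 - (-12 - 23*(-16)))) = 1/(6804 + (1944 - (-12 + 368))) = 1/(6804 + (1944 - 1*356)) = 1/(6804 + (1944 - 356)) = 1/(6804 + 1588) = 1/8392 ≈ 0.00011916)
-651 - k = -651 - 1*1/8392 = -651 - 1/8392 = -5463193/8392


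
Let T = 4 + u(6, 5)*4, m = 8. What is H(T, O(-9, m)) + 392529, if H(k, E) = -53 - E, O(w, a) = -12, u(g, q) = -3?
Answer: 392488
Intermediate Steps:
T = -8 (T = 4 - 3*4 = 4 - 12 = -8)
H(T, O(-9, m)) + 392529 = (-53 - 1*(-12)) + 392529 = (-53 + 12) + 392529 = -41 + 392529 = 392488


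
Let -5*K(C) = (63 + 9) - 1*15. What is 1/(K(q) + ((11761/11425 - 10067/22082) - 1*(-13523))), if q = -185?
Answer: 252286850/3408943693387 ≈ 7.4007e-5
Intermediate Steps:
K(C) = -57/5 (K(C) = -((63 + 9) - 1*15)/5 = -(72 - 15)/5 = -⅕*57 = -57/5)
1/(K(q) + ((11761/11425 - 10067/22082) - 1*(-13523))) = 1/(-57/5 + ((11761/11425 - 10067/22082) - 1*(-13523))) = 1/(-57/5 + ((11761*(1/11425) - 10067*1/22082) + 13523)) = 1/(-57/5 + ((11761/11425 - 10067/22082) + 13523)) = 1/(-57/5 + (144690927/252286850 + 13523)) = 1/(-57/5 + 3411819763477/252286850) = 1/(3408943693387/252286850) = 252286850/3408943693387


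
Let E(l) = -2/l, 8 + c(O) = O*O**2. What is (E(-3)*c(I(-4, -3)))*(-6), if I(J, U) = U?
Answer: 140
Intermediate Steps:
c(O) = -8 + O**3 (c(O) = -8 + O*O**2 = -8 + O**3)
(E(-3)*c(I(-4, -3)))*(-6) = ((-2/(-3))*(-8 + (-3)**3))*(-6) = ((-2*(-1/3))*(-8 - 27))*(-6) = ((2/3)*(-35))*(-6) = -70/3*(-6) = 140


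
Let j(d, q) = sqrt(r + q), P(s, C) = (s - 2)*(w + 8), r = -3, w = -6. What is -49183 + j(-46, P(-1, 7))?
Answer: -49183 + 3*I ≈ -49183.0 + 3.0*I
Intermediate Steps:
P(s, C) = -4 + 2*s (P(s, C) = (s - 2)*(-6 + 8) = (-2 + s)*2 = -4 + 2*s)
j(d, q) = sqrt(-3 + q)
-49183 + j(-46, P(-1, 7)) = -49183 + sqrt(-3 + (-4 + 2*(-1))) = -49183 + sqrt(-3 + (-4 - 2)) = -49183 + sqrt(-3 - 6) = -49183 + sqrt(-9) = -49183 + 3*I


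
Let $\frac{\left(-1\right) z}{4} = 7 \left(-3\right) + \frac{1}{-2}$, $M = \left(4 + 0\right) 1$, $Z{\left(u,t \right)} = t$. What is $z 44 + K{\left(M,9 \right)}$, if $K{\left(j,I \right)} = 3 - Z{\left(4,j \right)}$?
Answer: $3783$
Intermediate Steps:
$M = 4$ ($M = 4 \cdot 1 = 4$)
$K{\left(j,I \right)} = 3 - j$
$z = 86$ ($z = - 4 \left(7 \left(-3\right) + \frac{1}{-2}\right) = - 4 \left(-21 - \frac{1}{2}\right) = \left(-4\right) \left(- \frac{43}{2}\right) = 86$)
$z 44 + K{\left(M,9 \right)} = 86 \cdot 44 + \left(3 - 4\right) = 3784 + \left(3 - 4\right) = 3784 - 1 = 3783$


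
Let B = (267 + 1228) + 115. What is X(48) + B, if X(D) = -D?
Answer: 1562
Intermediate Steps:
B = 1610 (B = 1495 + 115 = 1610)
X(48) + B = -1*48 + 1610 = -48 + 1610 = 1562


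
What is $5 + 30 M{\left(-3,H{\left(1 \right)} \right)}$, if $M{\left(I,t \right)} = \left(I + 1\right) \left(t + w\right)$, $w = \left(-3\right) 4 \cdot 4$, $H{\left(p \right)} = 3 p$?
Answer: $2705$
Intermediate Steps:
$w = -48$ ($w = \left(-12\right) 4 = -48$)
$M{\left(I,t \right)} = \left(1 + I\right) \left(-48 + t\right)$ ($M{\left(I,t \right)} = \left(I + 1\right) \left(t - 48\right) = \left(1 + I\right) \left(-48 + t\right)$)
$5 + 30 M{\left(-3,H{\left(1 \right)} \right)} = 5 + 30 \left(-48 + 3 \cdot 1 - -144 - 3 \cdot 3 \cdot 1\right) = 5 + 30 \left(-48 + 3 + 144 - 9\right) = 5 + 30 \cdot 90 = 5 + 2700 = 2705$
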